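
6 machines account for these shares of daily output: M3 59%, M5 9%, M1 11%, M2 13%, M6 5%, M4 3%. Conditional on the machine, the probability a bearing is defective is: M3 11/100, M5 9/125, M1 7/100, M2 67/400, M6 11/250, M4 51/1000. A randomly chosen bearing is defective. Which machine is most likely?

Compute prior × likelihood for every hypothesis:
  M3: 0.59 × 0.11 = 0.0649
  M5: 0.09 × 0.072 = 0.00648
  M1: 0.11 × 0.07 = 0.0077
  M2: 0.13 × 0.1675 = 0.021775
  M6: 0.05 × 0.044 = 0.0022
  M4: 0.03 × 0.051 = 0.00153
Normalizing constant = 0.104585.
Largest term belongs to M3, so M3 is most probable.

M3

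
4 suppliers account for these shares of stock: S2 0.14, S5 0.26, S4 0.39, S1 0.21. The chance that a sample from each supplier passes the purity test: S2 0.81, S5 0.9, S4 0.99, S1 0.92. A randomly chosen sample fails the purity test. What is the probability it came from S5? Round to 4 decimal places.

0.3547

Taking complements, P(off-spec | each) = S2 0.19, S5 0.1, S4 0.01, S1 0.08.
Prior × likelihood for each hypothesis:
  S2: 0.14 × 0.19 = 0.0266
  S5: 0.26 × 0.1 = 0.026
  S4: 0.39 × 0.01 = 0.0039
  S1: 0.21 × 0.08 = 0.0168
Total = 0.0733.
P(S5 | evidence) = 0.026 / 0.0733 ≈ 0.3547.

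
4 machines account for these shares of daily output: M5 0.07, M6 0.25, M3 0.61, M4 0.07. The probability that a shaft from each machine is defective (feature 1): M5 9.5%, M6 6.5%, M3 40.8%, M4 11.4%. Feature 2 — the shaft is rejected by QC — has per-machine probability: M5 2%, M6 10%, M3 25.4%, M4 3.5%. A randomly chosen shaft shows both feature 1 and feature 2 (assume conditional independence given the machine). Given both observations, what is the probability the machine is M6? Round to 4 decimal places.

Compute prior × likelihood for every hypothesis:
  M5: 0.07 × 0.095 × 0.02 = 0.000133
  M6: 0.25 × 0.065 × 0.1 = 0.001625
  M3: 0.61 × 0.408 × 0.254 = 0.06321552
  M4: 0.07 × 0.114 × 0.035 = 0.0002793
Sum = 0.06525282.
P(M6 | evidence) = 0.001625 / 0.06525282 ≈ 0.0249.

0.0249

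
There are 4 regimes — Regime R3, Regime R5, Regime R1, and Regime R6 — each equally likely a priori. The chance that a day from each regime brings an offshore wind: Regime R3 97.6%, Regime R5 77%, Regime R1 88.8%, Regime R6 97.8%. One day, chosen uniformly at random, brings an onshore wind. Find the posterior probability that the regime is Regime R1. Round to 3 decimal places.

Taking complements, P(onshore | each) = Regime R3 0.024, Regime R5 0.23, Regime R1 0.112, Regime R6 0.022.
With a uniform prior (1/4 each), posterior ∝ likelihood:
  Regime R3: 0.024
  Regime R5: 0.23
  Regime R1: 0.112
  Regime R6: 0.022
Total = 0.388.
P(Regime R1 | evidence) = 0.112 / 0.388 ≈ 0.289.

0.289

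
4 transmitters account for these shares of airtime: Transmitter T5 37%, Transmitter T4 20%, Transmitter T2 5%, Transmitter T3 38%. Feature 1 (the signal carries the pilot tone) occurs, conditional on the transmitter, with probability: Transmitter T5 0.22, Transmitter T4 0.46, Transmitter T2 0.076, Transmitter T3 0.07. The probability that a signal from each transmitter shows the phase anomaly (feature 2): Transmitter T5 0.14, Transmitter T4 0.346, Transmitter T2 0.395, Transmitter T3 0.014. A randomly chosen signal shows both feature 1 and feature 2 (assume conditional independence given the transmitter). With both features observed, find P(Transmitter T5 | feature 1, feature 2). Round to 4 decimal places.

Unnormalized posteriors (prior × likelihood):
  Transmitter T5: 0.37 × 0.22 × 0.14 = 0.011396
  Transmitter T4: 0.2 × 0.46 × 0.346 = 0.031832
  Transmitter T2: 0.05 × 0.076 × 0.395 = 0.001501
  Transmitter T3: 0.38 × 0.07 × 0.014 = 0.0003724
Normalizing constant = 0.0451014.
P(Transmitter T5 | evidence) = 0.011396 / 0.0451014 ≈ 0.2527.

0.2527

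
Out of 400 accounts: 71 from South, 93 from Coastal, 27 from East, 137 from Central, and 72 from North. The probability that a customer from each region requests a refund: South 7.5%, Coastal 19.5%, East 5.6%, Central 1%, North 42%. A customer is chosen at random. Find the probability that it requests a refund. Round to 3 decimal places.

Prior × likelihood for each hypothesis:
  South: 0.1775 × 0.075 = 0.0133125
  Coastal: 0.2325 × 0.195 = 0.0453375
  East: 0.0675 × 0.056 = 0.00378
  Central: 0.3425 × 0.01 = 0.003425
  North: 0.18 × 0.42 = 0.0756
P(refund) = 0.0133125 + 0.0453375 + 0.00378 + 0.003425 + 0.0756 = 0.141455 → 0.141.

0.141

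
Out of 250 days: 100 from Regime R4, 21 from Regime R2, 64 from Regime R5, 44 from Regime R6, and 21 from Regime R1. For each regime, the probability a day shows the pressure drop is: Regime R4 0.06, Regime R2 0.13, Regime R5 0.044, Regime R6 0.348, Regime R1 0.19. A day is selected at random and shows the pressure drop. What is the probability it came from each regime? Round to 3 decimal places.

Regime R4 0.195, Regime R2 0.088, Regime R5 0.091, Regime R6 0.496, Regime R1 0.129

By Bayes' rule, posterior ∝ prior × likelihood:
  Regime R4: 0.4 × 0.06 = 0.024
  Regime R2: 0.084 × 0.13 = 0.01092
  Regime R5: 0.256 × 0.044 = 0.011264
  Regime R6: 0.176 × 0.348 = 0.061248
  Regime R1: 0.084 × 0.19 = 0.01596
Sum = 0.123392.
P(Regime R4 | drop) = 0.024/0.123392 ≈ 0.195
P(Regime R2 | drop) = 0.01092/0.123392 ≈ 0.088
P(Regime R5 | drop) = 0.011264/0.123392 ≈ 0.091
P(Regime R6 | drop) = 0.061248/0.123392 ≈ 0.496
P(Regime R1 | drop) = 0.01596/0.123392 ≈ 0.129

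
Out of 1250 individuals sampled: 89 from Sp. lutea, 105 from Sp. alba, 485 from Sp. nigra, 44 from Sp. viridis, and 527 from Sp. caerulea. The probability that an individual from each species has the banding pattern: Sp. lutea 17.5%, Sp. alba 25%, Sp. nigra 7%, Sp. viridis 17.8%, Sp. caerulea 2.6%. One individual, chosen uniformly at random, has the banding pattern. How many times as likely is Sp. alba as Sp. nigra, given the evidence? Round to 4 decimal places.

0.7732

Compute prior × likelihood for every hypothesis:
  Sp. lutea: 0.0712 × 0.175 = 0.01246
  Sp. alba: 0.084 × 0.25 = 0.021
  Sp. nigra: 0.388 × 0.07 = 0.02716
  Sp. viridis: 0.0352 × 0.178 = 0.0062656
  Sp. caerulea: 0.4216 × 0.026 = 0.0109616
Normalizing constant = 0.0778472.
The ratio is 0.021 / 0.02716 (the normalizer cancels) = 0.7732.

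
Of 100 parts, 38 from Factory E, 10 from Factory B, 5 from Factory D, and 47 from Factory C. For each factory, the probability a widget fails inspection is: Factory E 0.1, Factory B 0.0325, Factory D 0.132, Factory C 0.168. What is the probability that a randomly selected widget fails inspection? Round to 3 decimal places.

By Bayes' rule, posterior ∝ prior × likelihood:
  Factory E: 0.38 × 0.1 = 0.038
  Factory B: 0.1 × 0.0325 = 0.00325
  Factory D: 0.05 × 0.132 = 0.0066
  Factory C: 0.47 × 0.168 = 0.07896
P(nonconforming) = 0.038 + 0.00325 + 0.0066 + 0.07896 = 0.12681 → 0.127.

0.127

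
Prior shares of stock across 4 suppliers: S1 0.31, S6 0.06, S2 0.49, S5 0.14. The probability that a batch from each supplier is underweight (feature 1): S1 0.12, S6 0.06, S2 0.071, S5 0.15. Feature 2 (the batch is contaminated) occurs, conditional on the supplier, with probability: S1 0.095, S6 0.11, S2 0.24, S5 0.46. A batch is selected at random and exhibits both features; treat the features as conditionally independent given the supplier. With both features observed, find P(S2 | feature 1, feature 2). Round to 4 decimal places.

Prior × likelihood for each hypothesis:
  S1: 0.31 × 0.12 × 0.095 = 0.003534
  S6: 0.06 × 0.06 × 0.11 = 0.000396
  S2: 0.49 × 0.071 × 0.24 = 0.0083496
  S5: 0.14 × 0.15 × 0.46 = 0.00966
Normalizing constant = 0.0219396.
P(S2 | evidence) = 0.0083496 / 0.0219396 ≈ 0.3806.

0.3806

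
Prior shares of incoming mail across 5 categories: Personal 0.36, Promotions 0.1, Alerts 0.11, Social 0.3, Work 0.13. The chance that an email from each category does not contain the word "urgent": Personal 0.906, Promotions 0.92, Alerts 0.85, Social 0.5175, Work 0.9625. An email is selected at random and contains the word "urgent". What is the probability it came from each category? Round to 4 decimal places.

Taking complements, P(urgent-flag | each) = Personal 0.094, Promotions 0.08, Alerts 0.15, Social 0.4825, Work 0.0375.
Compute prior × likelihood for every hypothesis:
  Personal: 0.36 × 0.094 = 0.03384
  Promotions: 0.1 × 0.08 = 0.008
  Alerts: 0.11 × 0.15 = 0.0165
  Social: 0.3 × 0.4825 = 0.14475
  Work: 0.13 × 0.0375 = 0.004875
Normalizing constant = 0.207965.
P(Personal | urgent-flag) = 0.03384/0.207965 ≈ 0.1627
P(Promotions | urgent-flag) = 0.008/0.207965 ≈ 0.0385
P(Alerts | urgent-flag) = 0.0165/0.207965 ≈ 0.0793
P(Social | urgent-flag) = 0.14475/0.207965 ≈ 0.6960
P(Work | urgent-flag) = 0.004875/0.207965 ≈ 0.0234

Personal 0.1627, Promotions 0.0385, Alerts 0.0793, Social 0.6960, Work 0.0234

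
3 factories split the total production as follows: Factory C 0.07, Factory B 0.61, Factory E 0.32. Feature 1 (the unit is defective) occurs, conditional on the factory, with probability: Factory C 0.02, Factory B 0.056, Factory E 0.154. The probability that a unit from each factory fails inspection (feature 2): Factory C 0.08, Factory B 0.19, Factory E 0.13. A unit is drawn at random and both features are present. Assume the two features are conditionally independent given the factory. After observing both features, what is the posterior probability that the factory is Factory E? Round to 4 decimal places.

0.4925

Prior × likelihood for each hypothesis:
  Factory C: 0.07 × 0.02 × 0.08 = 0.000112
  Factory B: 0.61 × 0.056 × 0.19 = 0.0064904
  Factory E: 0.32 × 0.154 × 0.13 = 0.0064064
Normalizing constant = 0.0130088.
P(Factory E | evidence) = 0.0064064 / 0.0130088 ≈ 0.4925.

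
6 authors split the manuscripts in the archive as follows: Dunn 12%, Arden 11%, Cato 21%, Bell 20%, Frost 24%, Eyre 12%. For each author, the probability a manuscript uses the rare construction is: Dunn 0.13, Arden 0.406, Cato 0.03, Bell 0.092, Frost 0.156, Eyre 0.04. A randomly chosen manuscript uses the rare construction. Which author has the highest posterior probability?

Prior × likelihood for each hypothesis:
  Dunn: 0.12 × 0.13 = 0.0156
  Arden: 0.11 × 0.406 = 0.04466
  Cato: 0.21 × 0.03 = 0.0063
  Bell: 0.2 × 0.092 = 0.0184
  Frost: 0.24 × 0.156 = 0.03744
  Eyre: 0.12 × 0.04 = 0.0048
Normalizing constant = 0.1272.
Largest term belongs to Arden, so Arden is most probable.

Arden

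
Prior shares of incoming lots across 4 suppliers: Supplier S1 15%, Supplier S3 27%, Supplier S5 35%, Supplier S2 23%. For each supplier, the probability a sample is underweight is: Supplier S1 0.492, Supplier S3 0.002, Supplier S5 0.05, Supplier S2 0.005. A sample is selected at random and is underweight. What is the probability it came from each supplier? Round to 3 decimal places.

Unnormalized posteriors (prior × likelihood):
  Supplier S1: 0.15 × 0.492 = 0.0738
  Supplier S3: 0.27 × 0.002 = 0.00054
  Supplier S5: 0.35 × 0.05 = 0.0175
  Supplier S2: 0.23 × 0.005 = 0.00115
Normalizing constant = 0.09299.
P(Supplier S1 | underweight) = 0.0738/0.09299 ≈ 0.794
P(Supplier S3 | underweight) = 0.00054/0.09299 ≈ 0.006
P(Supplier S5 | underweight) = 0.0175/0.09299 ≈ 0.188
P(Supplier S2 | underweight) = 0.00115/0.09299 ≈ 0.012
(Check: 0.794+0.006+0.188+0.012 = 1.000.)

Supplier S1 0.794, Supplier S3 0.006, Supplier S5 0.188, Supplier S2 0.012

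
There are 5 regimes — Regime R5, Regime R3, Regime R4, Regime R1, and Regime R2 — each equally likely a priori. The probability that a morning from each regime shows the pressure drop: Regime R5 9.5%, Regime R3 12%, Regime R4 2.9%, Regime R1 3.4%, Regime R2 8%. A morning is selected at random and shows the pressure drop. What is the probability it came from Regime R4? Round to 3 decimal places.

0.081

Since the prior is uniform, the posterior is proportional to the likelihood:
  Regime R5: 0.095
  Regime R3: 0.12
  Regime R4: 0.029
  Regime R1: 0.034
  Regime R2: 0.08
Sum = 0.358.
P(Regime R4 | evidence) = 0.029 / 0.358 ≈ 0.081.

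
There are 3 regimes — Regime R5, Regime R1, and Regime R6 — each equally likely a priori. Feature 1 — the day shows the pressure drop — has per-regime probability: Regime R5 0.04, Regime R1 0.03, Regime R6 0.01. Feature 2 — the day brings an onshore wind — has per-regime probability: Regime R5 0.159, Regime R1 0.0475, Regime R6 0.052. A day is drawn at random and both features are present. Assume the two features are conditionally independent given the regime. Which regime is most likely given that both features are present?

Since the prior is uniform, the posterior is proportional to the likelihood:
  Regime R5: 0.04 × 0.159 = 0.00636
  Regime R1: 0.03 × 0.0475 = 0.001425
  Regime R6: 0.01 × 0.052 = 0.00052
Total = 0.008305.
Largest term belongs to Regime R5, so Regime R5 is most probable.

Regime R5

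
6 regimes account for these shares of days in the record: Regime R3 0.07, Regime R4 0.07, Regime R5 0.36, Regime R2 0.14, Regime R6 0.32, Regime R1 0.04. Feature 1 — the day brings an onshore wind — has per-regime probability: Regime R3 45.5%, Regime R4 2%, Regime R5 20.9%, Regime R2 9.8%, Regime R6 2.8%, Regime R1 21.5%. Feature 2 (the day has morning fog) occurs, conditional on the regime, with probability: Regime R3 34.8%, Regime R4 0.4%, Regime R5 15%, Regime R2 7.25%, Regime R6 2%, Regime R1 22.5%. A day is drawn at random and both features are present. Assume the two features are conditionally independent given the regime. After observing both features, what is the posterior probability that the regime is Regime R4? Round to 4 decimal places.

Compute prior × likelihood for every hypothesis:
  Regime R3: 0.07 × 0.455 × 0.348 = 0.0110838
  Regime R4: 0.07 × 0.02 × 0.004 = 0.0000056
  Regime R5: 0.36 × 0.209 × 0.15 = 0.011286
  Regime R2: 0.14 × 0.098 × 0.0725 = 0.0009947
  Regime R6: 0.32 × 0.028 × 0.02 = 0.0001792
  Regime R1: 0.04 × 0.215 × 0.225 = 0.001935
Total = 0.0254843.
P(Regime R4 | evidence) = 0.0000056 / 0.0254843 ≈ 0.0002.

0.0002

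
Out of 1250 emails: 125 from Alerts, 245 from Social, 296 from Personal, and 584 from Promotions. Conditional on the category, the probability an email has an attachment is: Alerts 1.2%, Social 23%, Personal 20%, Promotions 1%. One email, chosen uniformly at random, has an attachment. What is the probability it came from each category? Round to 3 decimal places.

Alerts 0.012, Social 0.459, Personal 0.482, Promotions 0.048

Compute prior × likelihood for every hypothesis:
  Alerts: 0.1 × 0.012 = 0.0012
  Social: 0.196 × 0.23 = 0.04508
  Personal: 0.2368 × 0.2 = 0.04736
  Promotions: 0.4672 × 0.01 = 0.004672
Sum = 0.098312.
P(Alerts | attachment) = 0.0012/0.098312 ≈ 0.012
P(Social | attachment) = 0.04508/0.098312 ≈ 0.459
P(Personal | attachment) = 0.04736/0.098312 ≈ 0.482
P(Promotions | attachment) = 0.004672/0.098312 ≈ 0.048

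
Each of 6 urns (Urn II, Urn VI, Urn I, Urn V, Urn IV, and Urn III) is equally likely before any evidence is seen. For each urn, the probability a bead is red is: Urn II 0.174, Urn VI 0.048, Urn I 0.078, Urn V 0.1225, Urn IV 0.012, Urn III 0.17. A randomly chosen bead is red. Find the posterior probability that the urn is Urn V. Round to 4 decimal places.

With a uniform prior (1/6 each), posterior ∝ likelihood:
  Urn II: 0.174
  Urn VI: 0.048
  Urn I: 0.078
  Urn V: 0.1225
  Urn IV: 0.012
  Urn III: 0.17
Total = 0.6045.
P(Urn V | evidence) = 0.1225 / 0.6045 ≈ 0.2026.

0.2026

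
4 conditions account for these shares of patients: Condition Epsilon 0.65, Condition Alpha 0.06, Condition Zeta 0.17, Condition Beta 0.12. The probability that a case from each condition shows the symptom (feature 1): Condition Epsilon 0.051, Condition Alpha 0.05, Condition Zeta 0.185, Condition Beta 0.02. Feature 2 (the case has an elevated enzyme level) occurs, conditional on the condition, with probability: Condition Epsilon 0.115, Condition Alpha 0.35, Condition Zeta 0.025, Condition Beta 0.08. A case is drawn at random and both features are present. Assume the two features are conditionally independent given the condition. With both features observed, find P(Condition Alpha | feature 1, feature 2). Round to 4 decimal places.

Compute prior × likelihood for every hypothesis:
  Condition Epsilon: 0.65 × 0.051 × 0.115 = 0.00381225
  Condition Alpha: 0.06 × 0.05 × 0.35 = 0.00105
  Condition Zeta: 0.17 × 0.185 × 0.025 = 0.00078625
  Condition Beta: 0.12 × 0.02 × 0.08 = 0.000192
Sum = 0.0058405.
P(Condition Alpha | evidence) = 0.00105 / 0.0058405 ≈ 0.1798.

0.1798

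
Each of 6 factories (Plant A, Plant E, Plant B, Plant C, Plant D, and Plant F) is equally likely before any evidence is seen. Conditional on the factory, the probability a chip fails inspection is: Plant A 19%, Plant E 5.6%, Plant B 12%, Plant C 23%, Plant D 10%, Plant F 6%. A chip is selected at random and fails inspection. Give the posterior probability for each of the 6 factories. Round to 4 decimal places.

Since the prior is uniform, the posterior is proportional to the likelihood:
  Plant A: 0.19
  Plant E: 0.056
  Plant B: 0.12
  Plant C: 0.23
  Plant D: 0.1
  Plant F: 0.06
Total = 0.756.
P(Plant A | nonconforming) = 0.19/0.756 ≈ 0.2513
P(Plant E | nonconforming) = 0.056/0.756 ≈ 0.0741
P(Plant B | nonconforming) = 0.12/0.756 ≈ 0.1587
P(Plant C | nonconforming) = 0.23/0.756 ≈ 0.3042
P(Plant D | nonconforming) = 0.1/0.756 ≈ 0.1323
P(Plant F | nonconforming) = 0.06/0.756 ≈ 0.0794

Plant A 0.2513, Plant E 0.0741, Plant B 0.1587, Plant C 0.3042, Plant D 0.1323, Plant F 0.0794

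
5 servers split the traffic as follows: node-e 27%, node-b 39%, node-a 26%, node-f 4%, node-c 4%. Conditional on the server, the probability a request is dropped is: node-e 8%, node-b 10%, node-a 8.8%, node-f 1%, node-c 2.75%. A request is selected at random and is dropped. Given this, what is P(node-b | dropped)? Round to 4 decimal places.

Unnormalized posteriors (prior × likelihood):
  node-e: 0.27 × 0.08 = 0.0216
  node-b: 0.39 × 0.1 = 0.039
  node-a: 0.26 × 0.088 = 0.02288
  node-f: 0.04 × 0.01 = 0.0004
  node-c: 0.04 × 0.0275 = 0.0011
Total = 0.08498.
P(node-b | evidence) = 0.039 / 0.08498 ≈ 0.4589.

0.4589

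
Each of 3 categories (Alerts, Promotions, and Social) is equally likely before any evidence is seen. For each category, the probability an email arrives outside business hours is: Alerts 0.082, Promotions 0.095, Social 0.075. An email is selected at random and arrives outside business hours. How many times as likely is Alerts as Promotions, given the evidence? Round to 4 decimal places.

Since the prior is uniform, the posterior is proportional to the likelihood:
  Alerts: 0.082
  Promotions: 0.095
  Social: 0.075
Sum = 0.252.
The ratio is 0.082 / 0.095 (the normalizer cancels) = 0.8632.

0.8632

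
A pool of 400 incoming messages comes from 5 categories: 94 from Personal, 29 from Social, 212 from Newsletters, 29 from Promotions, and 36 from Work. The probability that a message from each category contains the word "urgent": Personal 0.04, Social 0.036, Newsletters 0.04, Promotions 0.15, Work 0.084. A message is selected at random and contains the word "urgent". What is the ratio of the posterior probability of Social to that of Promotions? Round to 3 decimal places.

Compute prior × likelihood for every hypothesis:
  Personal: 0.235 × 0.04 = 0.0094
  Social: 0.0725 × 0.036 = 0.00261
  Newsletters: 0.53 × 0.04 = 0.0212
  Promotions: 0.0725 × 0.15 = 0.010875
  Work: 0.09 × 0.084 = 0.00756
Total = 0.051645.
The ratio is 0.00261 / 0.010875 (the normalizer cancels) = 0.240.

0.240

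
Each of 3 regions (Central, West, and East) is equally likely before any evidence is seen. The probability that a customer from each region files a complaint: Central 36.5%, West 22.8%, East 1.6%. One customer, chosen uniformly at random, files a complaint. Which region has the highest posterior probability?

With a uniform prior (1/3 each), posterior ∝ likelihood:
  Central: 0.365
  West: 0.228
  East: 0.016
Sum = 0.609.
Largest term belongs to Central, so Central is most probable.

Central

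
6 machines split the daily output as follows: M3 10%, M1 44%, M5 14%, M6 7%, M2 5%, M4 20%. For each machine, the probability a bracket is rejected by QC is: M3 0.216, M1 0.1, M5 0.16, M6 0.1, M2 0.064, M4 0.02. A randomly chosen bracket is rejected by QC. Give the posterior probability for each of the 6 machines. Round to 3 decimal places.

M3 0.211, M1 0.431, M5 0.219, M6 0.068, M2 0.031, M4 0.039

Unnormalized posteriors (prior × likelihood):
  M3: 0.1 × 0.216 = 0.0216
  M1: 0.44 × 0.1 = 0.044
  M5: 0.14 × 0.16 = 0.0224
  M6: 0.07 × 0.1 = 0.007
  M2: 0.05 × 0.064 = 0.0032
  M4: 0.2 × 0.02 = 0.004
Total = 0.1022.
P(M3 | rejected) = 0.0216/0.1022 ≈ 0.211
P(M1 | rejected) = 0.044/0.1022 ≈ 0.431
P(M5 | rejected) = 0.0224/0.1022 ≈ 0.219
P(M6 | rejected) = 0.007/0.1022 ≈ 0.068
P(M2 | rejected) = 0.0032/0.1022 ≈ 0.031
P(M4 | rejected) = 0.004/0.1022 ≈ 0.039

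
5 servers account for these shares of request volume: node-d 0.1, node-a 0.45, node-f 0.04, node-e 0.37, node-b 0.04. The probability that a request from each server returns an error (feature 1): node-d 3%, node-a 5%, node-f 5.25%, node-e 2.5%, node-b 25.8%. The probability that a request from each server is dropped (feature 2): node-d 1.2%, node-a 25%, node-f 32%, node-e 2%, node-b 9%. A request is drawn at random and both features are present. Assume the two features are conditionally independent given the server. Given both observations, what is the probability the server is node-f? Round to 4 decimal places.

By Bayes' rule, posterior ∝ prior × likelihood:
  node-d: 0.1 × 0.03 × 0.012 = 0.000036
  node-a: 0.45 × 0.05 × 0.25 = 0.005625
  node-f: 0.04 × 0.0525 × 0.32 = 0.000672
  node-e: 0.37 × 0.025 × 0.02 = 0.000185
  node-b: 0.04 × 0.258 × 0.09 = 0.0009288
Sum = 0.0074468.
P(node-f | evidence) = 0.000672 / 0.0074468 ≈ 0.0902.

0.0902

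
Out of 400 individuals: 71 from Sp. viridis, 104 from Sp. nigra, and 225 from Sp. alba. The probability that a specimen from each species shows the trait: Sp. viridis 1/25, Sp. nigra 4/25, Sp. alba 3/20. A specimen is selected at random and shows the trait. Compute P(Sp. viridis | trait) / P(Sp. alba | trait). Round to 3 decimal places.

0.084

Compute prior × likelihood for every hypothesis:
  Sp. viridis: 0.1775 × 0.04 = 0.0071
  Sp. nigra: 0.26 × 0.16 = 0.0416
  Sp. alba: 0.5625 × 0.15 = 0.084375
Total = 0.133075.
The ratio is 0.0071 / 0.084375 (the normalizer cancels) = 0.084.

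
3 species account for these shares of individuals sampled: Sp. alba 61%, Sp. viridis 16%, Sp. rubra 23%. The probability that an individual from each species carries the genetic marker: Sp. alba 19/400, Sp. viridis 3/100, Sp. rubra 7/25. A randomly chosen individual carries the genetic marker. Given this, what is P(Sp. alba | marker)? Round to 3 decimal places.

By Bayes' rule, posterior ∝ prior × likelihood:
  Sp. alba: 0.61 × 0.0475 = 0.028975
  Sp. viridis: 0.16 × 0.03 = 0.0048
  Sp. rubra: 0.23 × 0.28 = 0.0644
Total = 0.098175.
P(Sp. alba | evidence) = 0.028975 / 0.098175 ≈ 0.295.

0.295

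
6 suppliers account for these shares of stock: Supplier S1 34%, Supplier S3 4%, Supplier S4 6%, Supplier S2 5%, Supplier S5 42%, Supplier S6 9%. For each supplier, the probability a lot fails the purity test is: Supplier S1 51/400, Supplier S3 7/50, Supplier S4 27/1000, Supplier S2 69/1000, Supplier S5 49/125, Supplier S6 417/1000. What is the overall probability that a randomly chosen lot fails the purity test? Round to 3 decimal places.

0.256

By Bayes' rule, posterior ∝ prior × likelihood:
  Supplier S1: 0.34 × 0.1275 = 0.04335
  Supplier S3: 0.04 × 0.14 = 0.0056
  Supplier S4: 0.06 × 0.027 = 0.00162
  Supplier S2: 0.05 × 0.069 = 0.00345
  Supplier S5: 0.42 × 0.392 = 0.16464
  Supplier S6: 0.09 × 0.417 = 0.03753
P(off-spec) = 0.04335 + 0.0056 + 0.00162 + 0.00345 + 0.16464 + 0.03753 = 0.25619 → 0.256.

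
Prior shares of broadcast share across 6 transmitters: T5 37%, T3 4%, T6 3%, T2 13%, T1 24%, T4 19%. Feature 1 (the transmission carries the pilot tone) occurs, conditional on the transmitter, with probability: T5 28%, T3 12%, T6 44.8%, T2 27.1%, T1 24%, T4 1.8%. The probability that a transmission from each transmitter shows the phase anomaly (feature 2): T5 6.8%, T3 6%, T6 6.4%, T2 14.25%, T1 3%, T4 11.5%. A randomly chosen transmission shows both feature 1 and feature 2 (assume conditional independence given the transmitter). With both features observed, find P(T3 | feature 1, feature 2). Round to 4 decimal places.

0.0188

Prior × likelihood for each hypothesis:
  T5: 0.37 × 0.28 × 0.068 = 0.0070448
  T3: 0.04 × 0.12 × 0.06 = 0.000288
  T6: 0.03 × 0.448 × 0.064 = 0.00086016
  T2: 0.13 × 0.271 × 0.1425 = 0.005020275
  T1: 0.24 × 0.24 × 0.03 = 0.001728
  T4: 0.19 × 0.018 × 0.115 = 0.0003933
Total = 0.015334535.
P(T3 | evidence) = 0.000288 / 0.015334535 ≈ 0.0188.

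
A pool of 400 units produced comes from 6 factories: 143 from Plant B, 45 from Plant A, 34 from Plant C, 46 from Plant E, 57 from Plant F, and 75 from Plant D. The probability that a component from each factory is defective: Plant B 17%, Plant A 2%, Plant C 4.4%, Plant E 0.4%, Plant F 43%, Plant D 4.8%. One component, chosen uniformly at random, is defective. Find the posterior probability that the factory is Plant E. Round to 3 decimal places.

By Bayes' rule, posterior ∝ prior × likelihood:
  Plant B: 0.3575 × 0.17 = 0.060775
  Plant A: 0.1125 × 0.02 = 0.00225
  Plant C: 0.085 × 0.044 = 0.00374
  Plant E: 0.115 × 0.004 = 0.00046
  Plant F: 0.1425 × 0.43 = 0.061275
  Plant D: 0.1875 × 0.048 = 0.009
Normalizing constant = 0.1375.
P(Plant E | evidence) = 0.00046 / 0.1375 ≈ 0.003.

0.003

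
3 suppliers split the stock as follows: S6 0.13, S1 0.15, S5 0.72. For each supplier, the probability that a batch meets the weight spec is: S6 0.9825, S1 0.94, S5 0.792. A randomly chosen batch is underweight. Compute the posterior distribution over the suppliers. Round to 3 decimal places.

S6 0.014, S1 0.056, S5 0.930

Taking complements, P(underweight | each) = S6 0.0175, S1 0.06, S5 0.208.
Compute prior × likelihood for every hypothesis:
  S6: 0.13 × 0.0175 = 0.002275
  S1: 0.15 × 0.06 = 0.009
  S5: 0.72 × 0.208 = 0.14976
Sum = 0.161035.
P(S6 | underweight) = 0.002275/0.161035 ≈ 0.014
P(S1 | underweight) = 0.009/0.161035 ≈ 0.056
P(S5 | underweight) = 0.14976/0.161035 ≈ 0.930
(Check: 0.014+0.056+0.930 = 1.000.)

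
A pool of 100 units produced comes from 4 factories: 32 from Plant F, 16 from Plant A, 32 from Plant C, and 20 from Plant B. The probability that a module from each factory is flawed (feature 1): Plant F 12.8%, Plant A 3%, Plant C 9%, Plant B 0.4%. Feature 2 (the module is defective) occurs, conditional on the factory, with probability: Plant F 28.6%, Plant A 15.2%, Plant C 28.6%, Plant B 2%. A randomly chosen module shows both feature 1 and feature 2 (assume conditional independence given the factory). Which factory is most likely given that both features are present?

Plant F

Prior × likelihood for each hypothesis:
  Plant F: 0.32 × 0.128 × 0.286 = 0.01171456
  Plant A: 0.16 × 0.03 × 0.152 = 0.0007296
  Plant C: 0.32 × 0.09 × 0.286 = 0.0082368
  Plant B: 0.2 × 0.004 × 0.02 = 0.000016
Total = 0.02069696.
Largest term belongs to Plant F, so Plant F is most probable.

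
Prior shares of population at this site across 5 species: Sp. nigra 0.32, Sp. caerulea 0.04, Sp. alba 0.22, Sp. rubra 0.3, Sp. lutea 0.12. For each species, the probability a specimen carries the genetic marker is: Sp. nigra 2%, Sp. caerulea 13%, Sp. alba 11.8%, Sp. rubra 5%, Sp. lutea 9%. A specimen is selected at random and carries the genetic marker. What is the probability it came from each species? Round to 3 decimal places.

Sp. nigra 0.101, Sp. caerulea 0.082, Sp. alba 0.410, Sp. rubra 0.237, Sp. lutea 0.170

Compute prior × likelihood for every hypothesis:
  Sp. nigra: 0.32 × 0.02 = 0.0064
  Sp. caerulea: 0.04 × 0.13 = 0.0052
  Sp. alba: 0.22 × 0.118 = 0.02596
  Sp. rubra: 0.3 × 0.05 = 0.015
  Sp. lutea: 0.12 × 0.09 = 0.0108
Total = 0.06336.
P(Sp. nigra | marker) = 0.0064/0.06336 ≈ 0.101
P(Sp. caerulea | marker) = 0.0052/0.06336 ≈ 0.082
P(Sp. alba | marker) = 0.02596/0.06336 ≈ 0.410
P(Sp. rubra | marker) = 0.015/0.06336 ≈ 0.237
P(Sp. lutea | marker) = 0.0108/0.06336 ≈ 0.170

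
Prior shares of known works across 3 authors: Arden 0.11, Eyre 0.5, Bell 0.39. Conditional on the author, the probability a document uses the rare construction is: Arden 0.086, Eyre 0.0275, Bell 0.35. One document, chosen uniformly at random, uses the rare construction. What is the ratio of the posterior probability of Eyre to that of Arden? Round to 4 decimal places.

1.4535

By Bayes' rule, posterior ∝ prior × likelihood:
  Arden: 0.11 × 0.086 = 0.00946
  Eyre: 0.5 × 0.0275 = 0.01375
  Bell: 0.39 × 0.35 = 0.1365
Sum = 0.15971.
The ratio is 0.01375 / 0.00946 (the normalizer cancels) = 1.4535.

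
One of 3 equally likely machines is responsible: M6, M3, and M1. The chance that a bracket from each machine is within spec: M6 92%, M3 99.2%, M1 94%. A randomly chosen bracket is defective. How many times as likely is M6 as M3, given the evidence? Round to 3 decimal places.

Taking complements, P(defective | each) = M6 0.08, M3 0.008, M1 0.06.
Since the prior is uniform, the posterior is proportional to the likelihood:
  M6: 0.08
  M3: 0.008
  M1: 0.06
Normalizing constant = 0.148.
The ratio is 0.08 / 0.008 (the normalizer cancels) = 10.000.

10.000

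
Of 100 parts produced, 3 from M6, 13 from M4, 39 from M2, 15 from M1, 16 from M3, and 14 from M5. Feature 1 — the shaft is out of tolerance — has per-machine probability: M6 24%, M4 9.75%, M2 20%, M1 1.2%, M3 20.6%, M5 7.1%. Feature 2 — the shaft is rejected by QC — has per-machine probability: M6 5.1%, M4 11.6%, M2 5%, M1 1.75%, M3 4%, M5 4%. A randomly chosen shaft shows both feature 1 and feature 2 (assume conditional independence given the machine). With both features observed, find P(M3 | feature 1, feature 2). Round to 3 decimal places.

0.176

Compute prior × likelihood for every hypothesis:
  M6: 0.03 × 0.24 × 0.051 = 0.0003672
  M4: 0.13 × 0.0975 × 0.116 = 0.0014703
  M2: 0.39 × 0.2 × 0.05 = 0.0039
  M1: 0.15 × 0.012 × 0.0175 = 0.0000315
  M3: 0.16 × 0.206 × 0.04 = 0.0013184
  M5: 0.14 × 0.071 × 0.04 = 0.0003976
Sum = 0.007485.
P(M3 | evidence) = 0.0013184 / 0.007485 ≈ 0.176.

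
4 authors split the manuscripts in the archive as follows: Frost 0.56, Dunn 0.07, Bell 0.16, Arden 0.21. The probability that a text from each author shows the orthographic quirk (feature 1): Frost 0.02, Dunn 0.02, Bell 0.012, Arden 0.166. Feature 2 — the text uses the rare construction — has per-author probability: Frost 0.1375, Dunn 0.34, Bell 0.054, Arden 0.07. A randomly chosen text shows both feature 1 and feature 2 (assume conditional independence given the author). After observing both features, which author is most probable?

By Bayes' rule, posterior ∝ prior × likelihood:
  Frost: 0.56 × 0.02 × 0.1375 = 0.00154
  Dunn: 0.07 × 0.02 × 0.34 = 0.000476
  Bell: 0.16 × 0.012 × 0.054 = 0.00010368
  Arden: 0.21 × 0.166 × 0.07 = 0.0024402
Sum = 0.00455988.
Largest term belongs to Arden, so Arden is most probable.

Arden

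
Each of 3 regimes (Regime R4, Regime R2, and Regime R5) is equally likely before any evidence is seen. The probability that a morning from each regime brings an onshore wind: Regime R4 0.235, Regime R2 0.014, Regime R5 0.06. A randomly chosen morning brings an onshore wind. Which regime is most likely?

Regime R4

With a uniform prior (1/3 each), posterior ∝ likelihood:
  Regime R4: 0.235
  Regime R2: 0.014
  Regime R5: 0.06
Normalizing constant = 0.309.
Largest term belongs to Regime R4, so Regime R4 is most probable.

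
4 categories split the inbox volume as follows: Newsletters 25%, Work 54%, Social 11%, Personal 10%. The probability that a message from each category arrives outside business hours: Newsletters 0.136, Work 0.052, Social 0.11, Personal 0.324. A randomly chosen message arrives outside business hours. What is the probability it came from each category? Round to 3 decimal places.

By Bayes' rule, posterior ∝ prior × likelihood:
  Newsletters: 0.25 × 0.136 = 0.034
  Work: 0.54 × 0.052 = 0.02808
  Social: 0.11 × 0.11 = 0.0121
  Personal: 0.1 × 0.324 = 0.0324
Sum = 0.10658.
P(Newsletters | off-hours) = 0.034/0.10658 ≈ 0.319
P(Work | off-hours) = 0.02808/0.10658 ≈ 0.263
P(Social | off-hours) = 0.0121/0.10658 ≈ 0.114
P(Personal | off-hours) = 0.0324/0.10658 ≈ 0.304

Newsletters 0.319, Work 0.263, Social 0.114, Personal 0.304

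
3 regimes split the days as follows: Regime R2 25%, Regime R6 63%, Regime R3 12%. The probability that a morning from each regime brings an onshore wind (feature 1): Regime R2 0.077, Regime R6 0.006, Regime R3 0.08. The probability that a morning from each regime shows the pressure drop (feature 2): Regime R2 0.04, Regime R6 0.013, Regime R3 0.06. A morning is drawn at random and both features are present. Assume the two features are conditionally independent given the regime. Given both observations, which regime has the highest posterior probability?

Regime R2

By Bayes' rule, posterior ∝ prior × likelihood:
  Regime R2: 0.25 × 0.077 × 0.04 = 0.00077
  Regime R6: 0.63 × 0.006 × 0.013 = 0.00004914
  Regime R3: 0.12 × 0.08 × 0.06 = 0.000576
Total = 0.00139514.
Largest term belongs to Regime R2, so Regime R2 is most probable.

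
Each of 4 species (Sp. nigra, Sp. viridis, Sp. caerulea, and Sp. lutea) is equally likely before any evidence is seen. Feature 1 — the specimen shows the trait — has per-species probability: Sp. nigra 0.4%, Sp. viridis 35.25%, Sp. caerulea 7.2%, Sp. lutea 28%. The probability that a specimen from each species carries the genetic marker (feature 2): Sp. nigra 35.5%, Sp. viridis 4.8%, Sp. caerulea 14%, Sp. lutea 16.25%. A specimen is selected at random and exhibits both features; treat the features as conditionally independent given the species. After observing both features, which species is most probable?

Sp. lutea

With a uniform prior (1/4 each), posterior ∝ likelihood:
  Sp. nigra: 0.004 × 0.355 = 0.00142
  Sp. viridis: 0.3525 × 0.048 = 0.01692
  Sp. caerulea: 0.072 × 0.14 = 0.01008
  Sp. lutea: 0.28 × 0.1625 = 0.0455
Normalizing constant = 0.07392.
Largest term belongs to Sp. lutea, so Sp. lutea is most probable.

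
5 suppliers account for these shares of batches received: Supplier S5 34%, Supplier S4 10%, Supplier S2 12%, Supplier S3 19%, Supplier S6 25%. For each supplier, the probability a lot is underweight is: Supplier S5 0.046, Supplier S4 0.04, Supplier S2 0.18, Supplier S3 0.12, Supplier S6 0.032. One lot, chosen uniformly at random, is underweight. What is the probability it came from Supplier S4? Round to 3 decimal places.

0.056

Compute prior × likelihood for every hypothesis:
  Supplier S5: 0.34 × 0.046 = 0.01564
  Supplier S4: 0.1 × 0.04 = 0.004
  Supplier S2: 0.12 × 0.18 = 0.0216
  Supplier S3: 0.19 × 0.12 = 0.0228
  Supplier S6: 0.25 × 0.032 = 0.008
Total = 0.07204.
P(Supplier S4 | evidence) = 0.004 / 0.07204 ≈ 0.056.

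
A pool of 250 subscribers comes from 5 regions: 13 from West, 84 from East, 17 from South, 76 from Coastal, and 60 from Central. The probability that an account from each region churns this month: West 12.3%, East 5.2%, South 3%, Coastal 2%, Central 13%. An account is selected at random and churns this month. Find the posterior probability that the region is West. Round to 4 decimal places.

Unnormalized posteriors (prior × likelihood):
  West: 0.052 × 0.123 = 0.006396
  East: 0.336 × 0.052 = 0.017472
  South: 0.068 × 0.03 = 0.00204
  Coastal: 0.304 × 0.02 = 0.00608
  Central: 0.24 × 0.13 = 0.0312
Sum = 0.063188.
P(West | evidence) = 0.006396 / 0.063188 ≈ 0.1012.

0.1012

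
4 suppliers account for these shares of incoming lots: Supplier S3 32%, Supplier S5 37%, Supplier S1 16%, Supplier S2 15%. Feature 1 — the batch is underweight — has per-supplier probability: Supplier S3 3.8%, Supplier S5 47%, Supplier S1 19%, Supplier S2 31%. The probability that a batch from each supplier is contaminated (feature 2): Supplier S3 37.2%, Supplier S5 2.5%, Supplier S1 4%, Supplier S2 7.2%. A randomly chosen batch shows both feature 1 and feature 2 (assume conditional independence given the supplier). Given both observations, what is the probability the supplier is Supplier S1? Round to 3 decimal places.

0.091

Unnormalized posteriors (prior × likelihood):
  Supplier S3: 0.32 × 0.038 × 0.372 = 0.00452352
  Supplier S5: 0.37 × 0.47 × 0.025 = 0.0043475
  Supplier S1: 0.16 × 0.19 × 0.04 = 0.001216
  Supplier S2: 0.15 × 0.31 × 0.072 = 0.003348
Total = 0.01343502.
P(Supplier S1 | evidence) = 0.001216 / 0.01343502 ≈ 0.091.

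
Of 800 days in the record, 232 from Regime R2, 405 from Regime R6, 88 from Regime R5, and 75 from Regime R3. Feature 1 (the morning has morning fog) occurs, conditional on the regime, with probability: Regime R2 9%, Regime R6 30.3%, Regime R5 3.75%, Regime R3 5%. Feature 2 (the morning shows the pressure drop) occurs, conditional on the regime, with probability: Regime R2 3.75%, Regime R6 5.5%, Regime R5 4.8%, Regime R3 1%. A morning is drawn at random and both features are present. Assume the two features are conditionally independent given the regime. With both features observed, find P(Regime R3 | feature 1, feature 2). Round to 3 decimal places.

0.005

Compute prior × likelihood for every hypothesis:
  Regime R2: 0.29 × 0.09 × 0.0375 = 0.00097875
  Regime R6: 0.50625 × 0.303 × 0.055 = 0.00843665625
  Regime R5: 0.11 × 0.0375 × 0.048 = 0.000198
  Regime R3: 0.09375 × 0.05 × 0.01 = 0.000046875
Total = 0.00966028125.
P(Regime R3 | evidence) = 0.000046875 / 0.00966028125 ≈ 0.005.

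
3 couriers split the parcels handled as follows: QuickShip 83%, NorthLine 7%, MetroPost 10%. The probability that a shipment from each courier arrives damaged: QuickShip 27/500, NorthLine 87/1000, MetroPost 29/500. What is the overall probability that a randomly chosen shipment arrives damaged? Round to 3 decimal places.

By Bayes' rule, posterior ∝ prior × likelihood:
  QuickShip: 0.83 × 0.054 = 0.04482
  NorthLine: 0.07 × 0.087 = 0.00609
  MetroPost: 0.1 × 0.058 = 0.0058
P(damaged) = 0.04482 + 0.00609 + 0.0058 = 0.05671 → 0.057.

0.057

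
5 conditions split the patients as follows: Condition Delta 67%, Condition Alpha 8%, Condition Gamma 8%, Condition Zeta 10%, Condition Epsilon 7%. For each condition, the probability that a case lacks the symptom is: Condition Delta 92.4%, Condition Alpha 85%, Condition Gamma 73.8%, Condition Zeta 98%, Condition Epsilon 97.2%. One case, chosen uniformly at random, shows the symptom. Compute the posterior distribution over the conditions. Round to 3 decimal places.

Taking complements, P(symptomatic | each) = Condition Delta 0.076, Condition Alpha 0.15, Condition Gamma 0.262, Condition Zeta 0.02, Condition Epsilon 0.028.
By Bayes' rule, posterior ∝ prior × likelihood:
  Condition Delta: 0.67 × 0.076 = 0.05092
  Condition Alpha: 0.08 × 0.15 = 0.012
  Condition Gamma: 0.08 × 0.262 = 0.02096
  Condition Zeta: 0.1 × 0.02 = 0.002
  Condition Epsilon: 0.07 × 0.028 = 0.00196
Sum = 0.08784.
P(Condition Delta | symptomatic) = 0.05092/0.08784 ≈ 0.580
P(Condition Alpha | symptomatic) = 0.012/0.08784 ≈ 0.137
P(Condition Gamma | symptomatic) = 0.02096/0.08784 ≈ 0.239
P(Condition Zeta | symptomatic) = 0.002/0.08784 ≈ 0.023
P(Condition Epsilon | symptomatic) = 0.00196/0.08784 ≈ 0.022

Condition Delta 0.580, Condition Alpha 0.137, Condition Gamma 0.239, Condition Zeta 0.023, Condition Epsilon 0.022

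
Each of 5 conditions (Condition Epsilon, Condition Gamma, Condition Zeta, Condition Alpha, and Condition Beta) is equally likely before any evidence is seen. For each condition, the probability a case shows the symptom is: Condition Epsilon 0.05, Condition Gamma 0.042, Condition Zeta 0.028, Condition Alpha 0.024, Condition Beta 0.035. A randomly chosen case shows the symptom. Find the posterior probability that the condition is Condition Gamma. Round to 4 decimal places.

Since the prior is uniform, the posterior is proportional to the likelihood:
  Condition Epsilon: 0.05
  Condition Gamma: 0.042
  Condition Zeta: 0.028
  Condition Alpha: 0.024
  Condition Beta: 0.035
Sum = 0.179.
P(Condition Gamma | evidence) = 0.042 / 0.179 ≈ 0.2346.

0.2346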